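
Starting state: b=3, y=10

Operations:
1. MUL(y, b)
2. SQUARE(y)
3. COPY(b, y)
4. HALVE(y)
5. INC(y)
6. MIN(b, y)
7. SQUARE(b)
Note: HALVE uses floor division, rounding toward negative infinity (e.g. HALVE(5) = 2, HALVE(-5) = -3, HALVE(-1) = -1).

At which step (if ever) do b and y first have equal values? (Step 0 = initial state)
Step 3

b and y first become equal after step 3.

Comparing values at each step:
Initial: b=3, y=10
After step 1: b=3, y=30
After step 2: b=3, y=900
After step 3: b=900, y=900 ← equal!
After step 4: b=900, y=450
After step 5: b=900, y=451
After step 6: b=451, y=451 ← equal!
After step 7: b=203401, y=451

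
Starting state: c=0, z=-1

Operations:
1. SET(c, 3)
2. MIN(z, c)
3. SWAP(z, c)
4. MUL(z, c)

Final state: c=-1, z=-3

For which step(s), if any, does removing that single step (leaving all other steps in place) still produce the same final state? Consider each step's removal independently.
Step(s) 2

Testing removal of each single step:
Without step 1: final = c=-1, z=0 (different)
Without step 2: final = c=-1, z=-3 (same)
Without step 3: final = c=3, z=-3 (different)
Without step 4: final = c=-1, z=3 (different)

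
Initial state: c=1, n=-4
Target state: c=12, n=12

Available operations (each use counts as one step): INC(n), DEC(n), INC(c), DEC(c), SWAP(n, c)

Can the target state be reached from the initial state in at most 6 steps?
No

The target state cannot be reached within 6 steps.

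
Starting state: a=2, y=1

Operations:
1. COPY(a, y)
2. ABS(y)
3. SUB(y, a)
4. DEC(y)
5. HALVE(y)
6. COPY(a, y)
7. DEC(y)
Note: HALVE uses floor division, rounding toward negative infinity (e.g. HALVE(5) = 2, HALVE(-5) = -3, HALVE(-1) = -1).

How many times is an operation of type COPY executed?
2

Counting COPY operations:
Step 1: COPY(a, y) ← COPY
Step 6: COPY(a, y) ← COPY
Total: 2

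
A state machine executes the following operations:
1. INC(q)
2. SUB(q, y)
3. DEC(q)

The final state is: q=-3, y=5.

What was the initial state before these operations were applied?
q=2, y=5

Working backwards:
Final state: q=-3, y=5
Before step 3 (DEC(q)): q=-2, y=5
Before step 2 (SUB(q, y)): q=3, y=5
Before step 1 (INC(q)): q=2, y=5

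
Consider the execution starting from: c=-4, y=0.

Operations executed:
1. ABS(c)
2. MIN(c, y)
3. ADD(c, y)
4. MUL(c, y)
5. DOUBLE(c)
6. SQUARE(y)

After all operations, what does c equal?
c = 0

Tracing execution:
Step 1: ABS(c) → c = 4
Step 2: MIN(c, y) → c = 0
Step 3: ADD(c, y) → c = 0
Step 4: MUL(c, y) → c = 0
Step 5: DOUBLE(c) → c = 0
Step 6: SQUARE(y) → c = 0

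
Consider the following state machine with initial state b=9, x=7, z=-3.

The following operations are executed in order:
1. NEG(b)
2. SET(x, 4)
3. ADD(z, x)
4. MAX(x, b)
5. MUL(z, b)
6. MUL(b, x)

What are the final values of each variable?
{b: -36, x: 4, z: -9}

Step-by-step execution:
Initial: b=9, x=7, z=-3
After step 1 (NEG(b)): b=-9, x=7, z=-3
After step 2 (SET(x, 4)): b=-9, x=4, z=-3
After step 3 (ADD(z, x)): b=-9, x=4, z=1
After step 4 (MAX(x, b)): b=-9, x=4, z=1
After step 5 (MUL(z, b)): b=-9, x=4, z=-9
After step 6 (MUL(b, x)): b=-36, x=4, z=-9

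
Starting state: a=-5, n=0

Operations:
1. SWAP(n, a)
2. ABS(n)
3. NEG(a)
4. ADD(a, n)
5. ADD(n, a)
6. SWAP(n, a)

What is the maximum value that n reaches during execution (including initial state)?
10

Values of n at each step:
Initial: n = 0
After step 1: n = -5
After step 2: n = 5
After step 3: n = 5
After step 4: n = 5
After step 5: n = 10 ← maximum
After step 6: n = 5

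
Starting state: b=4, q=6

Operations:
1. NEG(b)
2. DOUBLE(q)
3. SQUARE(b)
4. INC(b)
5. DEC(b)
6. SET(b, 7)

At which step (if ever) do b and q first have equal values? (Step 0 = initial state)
Never

b and q never become equal during execution.

Comparing values at each step:
Initial: b=4, q=6
After step 1: b=-4, q=6
After step 2: b=-4, q=12
After step 3: b=16, q=12
After step 4: b=17, q=12
After step 5: b=16, q=12
After step 6: b=7, q=12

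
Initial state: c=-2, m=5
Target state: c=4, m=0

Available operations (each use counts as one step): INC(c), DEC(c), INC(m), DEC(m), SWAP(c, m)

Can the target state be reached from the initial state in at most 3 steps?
No

The target state cannot be reached within 3 steps.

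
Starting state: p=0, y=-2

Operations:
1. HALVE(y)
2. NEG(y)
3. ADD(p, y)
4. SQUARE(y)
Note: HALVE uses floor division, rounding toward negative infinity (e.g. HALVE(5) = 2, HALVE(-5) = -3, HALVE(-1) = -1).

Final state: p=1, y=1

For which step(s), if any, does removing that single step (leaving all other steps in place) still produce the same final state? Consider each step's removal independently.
Step(s) 4

Testing removal of each single step:
Without step 1: final = p=2, y=4 (different)
Without step 2: final = p=-1, y=1 (different)
Without step 3: final = p=0, y=1 (different)
Without step 4: final = p=1, y=1 (same)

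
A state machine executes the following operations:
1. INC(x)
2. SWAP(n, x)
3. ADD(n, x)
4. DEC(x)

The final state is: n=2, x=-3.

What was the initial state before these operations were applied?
n=-2, x=3

Working backwards:
Final state: n=2, x=-3
Before step 4 (DEC(x)): n=2, x=-2
Before step 3 (ADD(n, x)): n=4, x=-2
Before step 2 (SWAP(n, x)): n=-2, x=4
Before step 1 (INC(x)): n=-2, x=3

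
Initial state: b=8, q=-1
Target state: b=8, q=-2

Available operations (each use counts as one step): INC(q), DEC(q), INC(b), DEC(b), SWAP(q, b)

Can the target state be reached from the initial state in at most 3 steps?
Yes

Path (1 step): DEC(q)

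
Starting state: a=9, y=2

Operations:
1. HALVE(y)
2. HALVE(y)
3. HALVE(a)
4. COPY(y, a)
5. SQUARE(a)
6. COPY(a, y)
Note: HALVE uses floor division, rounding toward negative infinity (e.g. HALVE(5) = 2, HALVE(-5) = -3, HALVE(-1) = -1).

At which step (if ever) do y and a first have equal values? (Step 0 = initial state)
Step 4

y and a first become equal after step 4.

Comparing values at each step:
Initial: y=2, a=9
After step 1: y=1, a=9
After step 2: y=0, a=9
After step 3: y=0, a=4
After step 4: y=4, a=4 ← equal!
After step 5: y=4, a=16
After step 6: y=4, a=4 ← equal!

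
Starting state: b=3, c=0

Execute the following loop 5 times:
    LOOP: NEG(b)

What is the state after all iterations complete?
b=-3, c=0

Iteration trace:
Start: b=3, c=0
After iteration 1: b=-3, c=0
After iteration 2: b=3, c=0
After iteration 3: b=-3, c=0
After iteration 4: b=3, c=0
After iteration 5: b=-3, c=0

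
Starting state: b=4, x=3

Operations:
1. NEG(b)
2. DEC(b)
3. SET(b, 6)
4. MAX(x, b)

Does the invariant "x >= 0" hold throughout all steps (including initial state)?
Yes

The invariant holds at every step.

State at each step:
Initial: b=4, x=3
After step 1: b=-4, x=3
After step 2: b=-5, x=3
After step 3: b=6, x=3
After step 4: b=6, x=6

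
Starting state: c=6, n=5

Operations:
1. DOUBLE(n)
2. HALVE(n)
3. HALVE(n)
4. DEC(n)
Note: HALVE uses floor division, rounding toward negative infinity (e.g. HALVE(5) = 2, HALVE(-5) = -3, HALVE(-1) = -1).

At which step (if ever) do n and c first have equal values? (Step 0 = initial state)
Never

n and c never become equal during execution.

Comparing values at each step:
Initial: n=5, c=6
After step 1: n=10, c=6
After step 2: n=5, c=6
After step 3: n=2, c=6
After step 4: n=1, c=6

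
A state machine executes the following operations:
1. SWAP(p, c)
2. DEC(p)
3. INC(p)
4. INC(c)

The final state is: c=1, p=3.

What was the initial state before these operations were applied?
c=3, p=0

Working backwards:
Final state: c=1, p=3
Before step 4 (INC(c)): c=0, p=3
Before step 3 (INC(p)): c=0, p=2
Before step 2 (DEC(p)): c=0, p=3
Before step 1 (SWAP(p, c)): c=3, p=0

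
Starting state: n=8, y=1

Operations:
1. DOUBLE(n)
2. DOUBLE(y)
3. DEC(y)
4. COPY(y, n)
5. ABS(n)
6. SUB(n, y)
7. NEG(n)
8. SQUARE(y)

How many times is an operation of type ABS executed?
1

Counting ABS operations:
Step 5: ABS(n) ← ABS
Total: 1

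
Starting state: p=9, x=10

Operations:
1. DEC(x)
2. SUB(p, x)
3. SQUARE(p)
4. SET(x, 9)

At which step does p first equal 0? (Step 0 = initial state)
Step 2

Tracing p:
Initial: p = 9
After step 1: p = 9
After step 2: p = 0 ← first occurrence
After step 3: p = 0
After step 4: p = 0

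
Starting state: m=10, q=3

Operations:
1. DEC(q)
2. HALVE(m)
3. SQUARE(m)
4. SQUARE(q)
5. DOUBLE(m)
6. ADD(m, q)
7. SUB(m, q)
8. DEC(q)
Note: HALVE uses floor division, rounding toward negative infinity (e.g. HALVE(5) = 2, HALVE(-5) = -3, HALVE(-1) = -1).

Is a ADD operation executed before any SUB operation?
Yes

First ADD: step 6
First SUB: step 7
Since 6 < 7, ADD comes first.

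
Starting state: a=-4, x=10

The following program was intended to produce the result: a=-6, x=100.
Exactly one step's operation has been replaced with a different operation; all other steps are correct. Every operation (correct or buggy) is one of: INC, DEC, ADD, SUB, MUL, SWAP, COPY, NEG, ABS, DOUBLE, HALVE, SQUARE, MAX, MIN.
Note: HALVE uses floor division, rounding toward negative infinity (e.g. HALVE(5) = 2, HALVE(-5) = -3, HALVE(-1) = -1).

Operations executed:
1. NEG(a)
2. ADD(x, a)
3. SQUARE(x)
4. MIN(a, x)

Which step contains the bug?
Step 2

Trace with buggy code:
Initial: a=-4, x=10
After step 1: a=4, x=10
After step 2: a=4, x=14
After step 3: a=4, x=196
After step 4: a=4, x=196
Actual final a=4, x=196 ≠ expected a=-6, x=100.
Step 2 is the only position where a single-operation replacement can produce the expected result.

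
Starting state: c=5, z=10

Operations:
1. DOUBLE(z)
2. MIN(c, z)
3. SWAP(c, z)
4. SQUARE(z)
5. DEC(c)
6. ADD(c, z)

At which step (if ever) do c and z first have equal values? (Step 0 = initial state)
Never

c and z never become equal during execution.

Comparing values at each step:
Initial: c=5, z=10
After step 1: c=5, z=20
After step 2: c=5, z=20
After step 3: c=20, z=5
After step 4: c=20, z=25
After step 5: c=19, z=25
After step 6: c=44, z=25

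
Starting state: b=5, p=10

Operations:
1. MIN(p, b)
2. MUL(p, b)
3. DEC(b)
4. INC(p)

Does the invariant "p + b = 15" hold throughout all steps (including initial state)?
No, violated after step 1

The invariant is violated after step 1.

State at each step:
Initial: b=5, p=10
After step 1: b=5, p=5
After step 2: b=5, p=25
After step 3: b=4, p=25
After step 4: b=4, p=26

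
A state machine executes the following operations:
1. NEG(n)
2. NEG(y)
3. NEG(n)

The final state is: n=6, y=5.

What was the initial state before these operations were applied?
n=6, y=-5

Working backwards:
Final state: n=6, y=5
Before step 3 (NEG(n)): n=-6, y=5
Before step 2 (NEG(y)): n=-6, y=-5
Before step 1 (NEG(n)): n=6, y=-5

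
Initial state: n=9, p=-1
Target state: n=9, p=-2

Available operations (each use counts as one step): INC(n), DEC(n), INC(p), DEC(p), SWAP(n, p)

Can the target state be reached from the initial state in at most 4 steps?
Yes

Path (1 step): DEC(p)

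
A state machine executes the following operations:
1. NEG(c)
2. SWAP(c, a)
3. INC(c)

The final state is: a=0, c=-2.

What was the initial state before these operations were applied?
a=-3, c=0

Working backwards:
Final state: a=0, c=-2
Before step 3 (INC(c)): a=0, c=-3
Before step 2 (SWAP(c, a)): a=-3, c=0
Before step 1 (NEG(c)): a=-3, c=0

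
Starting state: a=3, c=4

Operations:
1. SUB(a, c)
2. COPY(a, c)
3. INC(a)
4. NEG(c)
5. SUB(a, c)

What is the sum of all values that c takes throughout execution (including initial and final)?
8

Values of c at each step:
Initial: c = 4
After step 1: c = 4
After step 2: c = 4
After step 3: c = 4
After step 4: c = -4
After step 5: c = -4
Sum = 4 + 4 + 4 + 4 + -4 + -4 = 8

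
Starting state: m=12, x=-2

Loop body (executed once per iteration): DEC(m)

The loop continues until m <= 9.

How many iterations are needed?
3

Tracing iterations:
Initial: m=12, x=-2
After iteration 1: m=11, x=-2
After iteration 2: m=10, x=-2
After iteration 3: m=9, x=-2
m <= 9 now holds, so the loop exits after 3 iterations.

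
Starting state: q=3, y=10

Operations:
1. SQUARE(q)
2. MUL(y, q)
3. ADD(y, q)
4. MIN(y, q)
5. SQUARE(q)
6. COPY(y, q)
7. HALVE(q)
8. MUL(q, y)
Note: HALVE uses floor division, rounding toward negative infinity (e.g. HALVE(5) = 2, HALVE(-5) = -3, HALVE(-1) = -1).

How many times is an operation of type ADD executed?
1

Counting ADD operations:
Step 3: ADD(y, q) ← ADD
Total: 1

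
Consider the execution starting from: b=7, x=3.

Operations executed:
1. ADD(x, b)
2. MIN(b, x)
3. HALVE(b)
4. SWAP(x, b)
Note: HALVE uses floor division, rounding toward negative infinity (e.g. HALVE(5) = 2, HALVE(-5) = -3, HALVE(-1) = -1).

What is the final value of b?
b = 10

Tracing execution:
Step 1: ADD(x, b) → b = 7
Step 2: MIN(b, x) → b = 7
Step 3: HALVE(b) → b = 3
Step 4: SWAP(x, b) → b = 10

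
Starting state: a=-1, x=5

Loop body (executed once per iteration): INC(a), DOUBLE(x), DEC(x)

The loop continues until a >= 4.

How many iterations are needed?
5

Tracing iterations:
Initial: a=-1, x=5
After iteration 1: a=0, x=9
After iteration 2: a=1, x=17
After iteration 3: a=2, x=33
After iteration 4: a=3, x=65
After iteration 5: a=4, x=129
a >= 4 now holds, so the loop exits after 5 iterations.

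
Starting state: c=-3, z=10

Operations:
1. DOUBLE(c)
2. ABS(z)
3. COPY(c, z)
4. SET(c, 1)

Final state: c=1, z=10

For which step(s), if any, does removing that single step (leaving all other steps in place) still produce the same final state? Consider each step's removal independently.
Step(s) 1, 2, 3

Testing removal of each single step:
Without step 1: final = c=1, z=10 (same)
Without step 2: final = c=1, z=10 (same)
Without step 3: final = c=1, z=10 (same)
Without step 4: final = c=10, z=10 (different)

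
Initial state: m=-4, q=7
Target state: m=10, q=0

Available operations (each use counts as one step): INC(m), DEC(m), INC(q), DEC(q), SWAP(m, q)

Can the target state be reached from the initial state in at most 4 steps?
No

The target state cannot be reached within 4 steps.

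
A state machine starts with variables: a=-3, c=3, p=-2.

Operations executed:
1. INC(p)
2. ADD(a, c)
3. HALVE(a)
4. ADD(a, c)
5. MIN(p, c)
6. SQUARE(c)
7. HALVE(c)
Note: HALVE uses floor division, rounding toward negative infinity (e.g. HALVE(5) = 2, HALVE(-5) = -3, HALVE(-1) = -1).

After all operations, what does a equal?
a = 3

Tracing execution:
Step 1: INC(p) → a = -3
Step 2: ADD(a, c) → a = 0
Step 3: HALVE(a) → a = 0
Step 4: ADD(a, c) → a = 3
Step 5: MIN(p, c) → a = 3
Step 6: SQUARE(c) → a = 3
Step 7: HALVE(c) → a = 3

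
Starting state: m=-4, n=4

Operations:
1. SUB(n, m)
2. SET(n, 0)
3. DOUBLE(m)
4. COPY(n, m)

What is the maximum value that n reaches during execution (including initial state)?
8

Values of n at each step:
Initial: n = 4
After step 1: n = 8 ← maximum
After step 2: n = 0
After step 3: n = 0
After step 4: n = -8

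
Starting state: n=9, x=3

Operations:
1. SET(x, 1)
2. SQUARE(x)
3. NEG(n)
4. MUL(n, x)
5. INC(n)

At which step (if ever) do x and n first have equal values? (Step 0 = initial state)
Never

x and n never become equal during execution.

Comparing values at each step:
Initial: x=3, n=9
After step 1: x=1, n=9
After step 2: x=1, n=9
After step 3: x=1, n=-9
After step 4: x=1, n=-9
After step 5: x=1, n=-8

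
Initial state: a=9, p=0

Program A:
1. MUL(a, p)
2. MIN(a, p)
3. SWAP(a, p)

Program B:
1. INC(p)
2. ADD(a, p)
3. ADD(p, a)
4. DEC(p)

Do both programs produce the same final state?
No

Program A final state: a=0, p=0
Program B final state: a=10, p=10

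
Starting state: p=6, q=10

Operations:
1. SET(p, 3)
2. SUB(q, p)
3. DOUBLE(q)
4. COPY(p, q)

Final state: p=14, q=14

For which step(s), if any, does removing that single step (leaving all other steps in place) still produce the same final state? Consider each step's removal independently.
None - removing any single step changes the final result

Testing removal of each single step:
Without step 1: final = p=8, q=8 (different)
Without step 2: final = p=20, q=20 (different)
Without step 3: final = p=7, q=7 (different)
Without step 4: final = p=3, q=14 (different)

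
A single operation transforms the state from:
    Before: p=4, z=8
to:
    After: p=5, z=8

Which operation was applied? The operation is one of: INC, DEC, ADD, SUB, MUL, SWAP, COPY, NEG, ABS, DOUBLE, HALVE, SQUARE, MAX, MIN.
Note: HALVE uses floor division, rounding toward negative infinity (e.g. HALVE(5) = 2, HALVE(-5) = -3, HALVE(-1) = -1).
INC(p)

Analyzing the change:
Before: p=4, z=8
After: p=5, z=8
Variable p changed from 4 to 5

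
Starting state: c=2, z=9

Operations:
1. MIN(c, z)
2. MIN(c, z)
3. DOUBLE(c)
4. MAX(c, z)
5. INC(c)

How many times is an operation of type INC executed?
1

Counting INC operations:
Step 5: INC(c) ← INC
Total: 1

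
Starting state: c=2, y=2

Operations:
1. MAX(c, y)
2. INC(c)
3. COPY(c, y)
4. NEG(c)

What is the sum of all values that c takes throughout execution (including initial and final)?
7

Values of c at each step:
Initial: c = 2
After step 1: c = 2
After step 2: c = 3
After step 3: c = 2
After step 4: c = -2
Sum = 2 + 2 + 3 + 2 + -2 = 7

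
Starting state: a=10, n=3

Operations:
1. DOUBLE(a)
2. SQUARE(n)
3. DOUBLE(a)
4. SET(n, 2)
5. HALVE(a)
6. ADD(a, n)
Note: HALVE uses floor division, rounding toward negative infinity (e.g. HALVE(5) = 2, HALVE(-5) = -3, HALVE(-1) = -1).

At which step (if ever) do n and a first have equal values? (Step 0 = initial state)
Never

n and a never become equal during execution.

Comparing values at each step:
Initial: n=3, a=10
After step 1: n=3, a=20
After step 2: n=9, a=20
After step 3: n=9, a=40
After step 4: n=2, a=40
After step 5: n=2, a=20
After step 6: n=2, a=22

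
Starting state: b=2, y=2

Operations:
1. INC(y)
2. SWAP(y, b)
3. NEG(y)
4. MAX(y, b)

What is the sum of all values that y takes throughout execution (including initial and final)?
8

Values of y at each step:
Initial: y = 2
After step 1: y = 3
After step 2: y = 2
After step 3: y = -2
After step 4: y = 3
Sum = 2 + 3 + 2 + -2 + 3 = 8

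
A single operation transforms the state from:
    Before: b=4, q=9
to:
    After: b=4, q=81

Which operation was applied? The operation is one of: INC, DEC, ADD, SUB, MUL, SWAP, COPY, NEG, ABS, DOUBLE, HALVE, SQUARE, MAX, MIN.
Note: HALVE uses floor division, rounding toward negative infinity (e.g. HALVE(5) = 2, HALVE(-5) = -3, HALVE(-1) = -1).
SQUARE(q)

Analyzing the change:
Before: b=4, q=9
After: b=4, q=81
Variable q changed from 9 to 81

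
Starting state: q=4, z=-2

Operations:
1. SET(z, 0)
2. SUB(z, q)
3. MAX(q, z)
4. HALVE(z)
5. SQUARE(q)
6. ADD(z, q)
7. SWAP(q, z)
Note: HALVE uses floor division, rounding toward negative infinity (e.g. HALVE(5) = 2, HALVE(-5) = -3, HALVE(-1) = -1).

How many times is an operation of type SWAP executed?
1

Counting SWAP operations:
Step 7: SWAP(q, z) ← SWAP
Total: 1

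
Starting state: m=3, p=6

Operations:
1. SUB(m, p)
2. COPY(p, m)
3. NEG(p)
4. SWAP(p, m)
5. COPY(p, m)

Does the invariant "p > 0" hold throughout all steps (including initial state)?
No, violated after step 2

The invariant is violated after step 2.

State at each step:
Initial: m=3, p=6
After step 1: m=-3, p=6
After step 2: m=-3, p=-3
After step 3: m=-3, p=3
After step 4: m=3, p=-3
After step 5: m=3, p=3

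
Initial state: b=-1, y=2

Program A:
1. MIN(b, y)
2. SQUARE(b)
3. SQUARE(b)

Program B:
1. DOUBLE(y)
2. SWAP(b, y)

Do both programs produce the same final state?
No

Program A final state: b=1, y=2
Program B final state: b=4, y=-1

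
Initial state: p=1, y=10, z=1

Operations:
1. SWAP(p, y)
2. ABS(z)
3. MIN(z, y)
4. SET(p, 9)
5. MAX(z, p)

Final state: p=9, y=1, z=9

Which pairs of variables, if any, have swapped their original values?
None

Comparing initial and final values:
y: 10 → 1
p: 1 → 9
z: 1 → 9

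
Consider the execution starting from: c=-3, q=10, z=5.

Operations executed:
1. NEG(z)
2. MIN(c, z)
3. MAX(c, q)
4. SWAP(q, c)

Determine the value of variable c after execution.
c = 10

Tracing execution:
Step 1: NEG(z) → c = -3
Step 2: MIN(c, z) → c = -5
Step 3: MAX(c, q) → c = 10
Step 4: SWAP(q, c) → c = 10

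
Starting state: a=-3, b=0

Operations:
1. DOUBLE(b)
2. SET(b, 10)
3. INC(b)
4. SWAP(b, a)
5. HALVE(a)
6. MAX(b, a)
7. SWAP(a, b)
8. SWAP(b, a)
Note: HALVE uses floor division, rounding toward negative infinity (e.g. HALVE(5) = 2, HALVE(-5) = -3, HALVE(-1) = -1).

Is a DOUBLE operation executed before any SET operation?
Yes

First DOUBLE: step 1
First SET: step 2
Since 1 < 2, DOUBLE comes first.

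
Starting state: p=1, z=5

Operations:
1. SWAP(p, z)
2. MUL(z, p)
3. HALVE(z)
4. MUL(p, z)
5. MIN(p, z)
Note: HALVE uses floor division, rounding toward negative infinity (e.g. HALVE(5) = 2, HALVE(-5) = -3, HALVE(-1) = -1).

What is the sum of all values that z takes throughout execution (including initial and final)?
17

Values of z at each step:
Initial: z = 5
After step 1: z = 1
After step 2: z = 5
After step 3: z = 2
After step 4: z = 2
After step 5: z = 2
Sum = 5 + 1 + 5 + 2 + 2 + 2 = 17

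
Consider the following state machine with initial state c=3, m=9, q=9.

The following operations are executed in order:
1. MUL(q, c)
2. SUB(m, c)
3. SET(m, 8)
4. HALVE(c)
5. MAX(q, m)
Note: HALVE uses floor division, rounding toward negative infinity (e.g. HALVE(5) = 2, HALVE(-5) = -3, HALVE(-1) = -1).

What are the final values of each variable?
{c: 1, m: 8, q: 27}

Step-by-step execution:
Initial: c=3, m=9, q=9
After step 1 (MUL(q, c)): c=3, m=9, q=27
After step 2 (SUB(m, c)): c=3, m=6, q=27
After step 3 (SET(m, 8)): c=3, m=8, q=27
After step 4 (HALVE(c)): c=1, m=8, q=27
After step 5 (MAX(q, m)): c=1, m=8, q=27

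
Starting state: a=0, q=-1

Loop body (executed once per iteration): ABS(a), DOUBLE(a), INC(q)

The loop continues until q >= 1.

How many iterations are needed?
2

Tracing iterations:
Initial: a=0, q=-1
After iteration 1: a=0, q=0
After iteration 2: a=0, q=1
q >= 1 now holds, so the loop exits after 2 iterations.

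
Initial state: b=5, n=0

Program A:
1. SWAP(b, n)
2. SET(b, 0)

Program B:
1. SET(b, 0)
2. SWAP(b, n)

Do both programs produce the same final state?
No

Program A final state: b=0, n=5
Program B final state: b=0, n=0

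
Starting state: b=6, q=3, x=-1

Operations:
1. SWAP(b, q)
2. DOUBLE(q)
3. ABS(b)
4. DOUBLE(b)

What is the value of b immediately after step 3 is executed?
b = 3

Tracing b through execution:
Initial: b = 6
After step 1 (SWAP(b, q)): b = 3
After step 2 (DOUBLE(q)): b = 3
After step 3 (ABS(b)): b = 3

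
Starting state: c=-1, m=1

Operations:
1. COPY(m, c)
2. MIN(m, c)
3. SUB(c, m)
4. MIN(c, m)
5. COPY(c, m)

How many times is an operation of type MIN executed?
2

Counting MIN operations:
Step 2: MIN(m, c) ← MIN
Step 4: MIN(c, m) ← MIN
Total: 2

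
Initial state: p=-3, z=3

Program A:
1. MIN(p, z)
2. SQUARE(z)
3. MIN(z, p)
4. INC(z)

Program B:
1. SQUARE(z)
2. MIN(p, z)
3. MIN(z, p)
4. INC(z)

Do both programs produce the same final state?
Yes

Program A final state: p=-3, z=-2
Program B final state: p=-3, z=-2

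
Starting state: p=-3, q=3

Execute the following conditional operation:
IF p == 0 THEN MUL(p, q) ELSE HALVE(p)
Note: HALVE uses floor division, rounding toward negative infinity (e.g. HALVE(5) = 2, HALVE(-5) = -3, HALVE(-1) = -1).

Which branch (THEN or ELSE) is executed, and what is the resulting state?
Branch: ELSE, Final state: p=-2, q=3

Evaluating condition: p == 0
p = -3
Condition is False, so ELSE branch executes
After HALVE(p): p=-2, q=3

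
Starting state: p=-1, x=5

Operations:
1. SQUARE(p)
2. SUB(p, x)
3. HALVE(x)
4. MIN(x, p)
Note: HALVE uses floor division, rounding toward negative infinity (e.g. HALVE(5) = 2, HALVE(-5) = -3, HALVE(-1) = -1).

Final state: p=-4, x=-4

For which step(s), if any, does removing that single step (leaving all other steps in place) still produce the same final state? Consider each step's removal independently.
Step(s) 3

Testing removal of each single step:
Without step 1: final = p=-6, x=-6 (different)
Without step 2: final = p=1, x=1 (different)
Without step 3: final = p=-4, x=-4 (same)
Without step 4: final = p=-4, x=2 (different)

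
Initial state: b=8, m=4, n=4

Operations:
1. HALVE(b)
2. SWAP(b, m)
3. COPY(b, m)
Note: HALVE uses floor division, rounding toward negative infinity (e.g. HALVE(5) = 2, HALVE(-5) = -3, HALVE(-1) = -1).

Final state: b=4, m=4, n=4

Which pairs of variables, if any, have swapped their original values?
None

Comparing initial and final values:
b: 8 → 4
m: 4 → 4
n: 4 → 4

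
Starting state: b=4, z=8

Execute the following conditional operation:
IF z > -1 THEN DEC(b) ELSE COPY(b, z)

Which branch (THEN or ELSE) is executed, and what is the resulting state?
Branch: THEN, Final state: b=3, z=8

Evaluating condition: z > -1
z = 8
Condition is True, so THEN branch executes
After DEC(b): b=3, z=8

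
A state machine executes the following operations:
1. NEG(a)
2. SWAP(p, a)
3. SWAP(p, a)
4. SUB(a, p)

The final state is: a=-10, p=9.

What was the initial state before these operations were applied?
a=1, p=9

Working backwards:
Final state: a=-10, p=9
Before step 4 (SUB(a, p)): a=-1, p=9
Before step 3 (SWAP(p, a)): a=9, p=-1
Before step 2 (SWAP(p, a)): a=-1, p=9
Before step 1 (NEG(a)): a=1, p=9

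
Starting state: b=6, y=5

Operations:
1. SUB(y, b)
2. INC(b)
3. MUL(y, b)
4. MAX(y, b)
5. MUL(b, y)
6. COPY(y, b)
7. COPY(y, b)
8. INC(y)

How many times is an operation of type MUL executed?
2

Counting MUL operations:
Step 3: MUL(y, b) ← MUL
Step 5: MUL(b, y) ← MUL
Total: 2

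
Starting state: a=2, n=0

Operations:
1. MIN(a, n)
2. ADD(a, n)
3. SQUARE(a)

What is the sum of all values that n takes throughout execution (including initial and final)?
0

Values of n at each step:
Initial: n = 0
After step 1: n = 0
After step 2: n = 0
After step 3: n = 0
Sum = 0 + 0 + 0 + 0 = 0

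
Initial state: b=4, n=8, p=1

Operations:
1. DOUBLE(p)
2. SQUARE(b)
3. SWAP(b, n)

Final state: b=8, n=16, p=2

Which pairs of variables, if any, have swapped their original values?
None

Comparing initial and final values:
b: 4 → 8
n: 8 → 16
p: 1 → 2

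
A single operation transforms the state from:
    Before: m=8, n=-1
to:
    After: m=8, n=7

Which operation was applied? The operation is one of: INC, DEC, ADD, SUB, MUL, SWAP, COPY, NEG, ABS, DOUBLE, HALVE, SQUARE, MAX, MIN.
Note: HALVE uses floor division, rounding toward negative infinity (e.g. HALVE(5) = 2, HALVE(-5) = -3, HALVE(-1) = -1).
ADD(n, m)

Analyzing the change:
Before: m=8, n=-1
After: m=8, n=7
Variable n changed from -1 to 7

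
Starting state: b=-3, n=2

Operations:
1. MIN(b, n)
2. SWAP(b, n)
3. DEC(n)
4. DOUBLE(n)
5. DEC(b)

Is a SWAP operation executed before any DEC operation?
Yes

First SWAP: step 2
First DEC: step 3
Since 2 < 3, SWAP comes first.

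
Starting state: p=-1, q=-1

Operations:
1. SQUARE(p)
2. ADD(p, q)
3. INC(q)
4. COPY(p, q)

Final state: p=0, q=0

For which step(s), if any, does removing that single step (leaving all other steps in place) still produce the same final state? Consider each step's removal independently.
Step(s) 1, 2, 4

Testing removal of each single step:
Without step 1: final = p=0, q=0 (same)
Without step 2: final = p=0, q=0 (same)
Without step 3: final = p=-1, q=-1 (different)
Without step 4: final = p=0, q=0 (same)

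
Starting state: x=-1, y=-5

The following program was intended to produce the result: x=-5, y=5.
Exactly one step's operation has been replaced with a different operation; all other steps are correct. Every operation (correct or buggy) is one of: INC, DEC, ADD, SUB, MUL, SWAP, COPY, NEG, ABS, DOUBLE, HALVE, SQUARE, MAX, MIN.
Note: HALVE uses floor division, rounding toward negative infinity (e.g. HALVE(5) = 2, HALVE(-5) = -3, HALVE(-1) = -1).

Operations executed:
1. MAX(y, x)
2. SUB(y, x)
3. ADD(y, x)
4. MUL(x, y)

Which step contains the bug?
Step 1

Trace with buggy code:
Initial: x=-1, y=-5
After step 1: x=-1, y=-1
After step 2: x=-1, y=0
After step 3: x=-1, y=-1
After step 4: x=1, y=-1
Actual final x=1, y=-1 ≠ expected x=-5, y=5.
Step 1 is the only position where a single-operation replacement can produce the expected result.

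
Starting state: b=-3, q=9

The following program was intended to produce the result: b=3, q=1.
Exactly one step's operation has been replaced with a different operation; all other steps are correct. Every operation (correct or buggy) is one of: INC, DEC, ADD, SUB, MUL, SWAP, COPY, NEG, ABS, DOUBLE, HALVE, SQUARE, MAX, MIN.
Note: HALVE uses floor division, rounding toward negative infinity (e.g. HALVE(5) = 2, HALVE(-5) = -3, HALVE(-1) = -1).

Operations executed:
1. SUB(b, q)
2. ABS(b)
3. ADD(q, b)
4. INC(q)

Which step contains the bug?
Step 1

Trace with buggy code:
Initial: b=-3, q=9
After step 1: b=-12, q=9
After step 2: b=12, q=9
After step 3: b=12, q=21
After step 4: b=12, q=22
Actual final b=12, q=22 ≠ expected b=3, q=1.
Step 1 is the only position where a single-operation replacement can produce the expected result.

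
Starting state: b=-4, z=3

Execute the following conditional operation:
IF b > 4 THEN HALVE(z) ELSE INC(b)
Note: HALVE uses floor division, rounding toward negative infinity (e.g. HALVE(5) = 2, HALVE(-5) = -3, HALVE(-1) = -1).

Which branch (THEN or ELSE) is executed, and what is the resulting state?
Branch: ELSE, Final state: b=-3, z=3

Evaluating condition: b > 4
b = -4
Condition is False, so ELSE branch executes
After INC(b): b=-3, z=3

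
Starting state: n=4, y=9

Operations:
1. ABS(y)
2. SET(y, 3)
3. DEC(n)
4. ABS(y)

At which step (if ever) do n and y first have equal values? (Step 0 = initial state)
Step 3

n and y first become equal after step 3.

Comparing values at each step:
Initial: n=4, y=9
After step 1: n=4, y=9
After step 2: n=4, y=3
After step 3: n=3, y=3 ← equal!
After step 4: n=3, y=3 ← equal!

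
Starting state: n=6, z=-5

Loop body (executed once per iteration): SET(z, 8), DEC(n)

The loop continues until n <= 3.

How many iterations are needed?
3

Tracing iterations:
Initial: n=6, z=-5
After iteration 1: n=5, z=8
After iteration 2: n=4, z=8
After iteration 3: n=3, z=8
n <= 3 now holds, so the loop exits after 3 iterations.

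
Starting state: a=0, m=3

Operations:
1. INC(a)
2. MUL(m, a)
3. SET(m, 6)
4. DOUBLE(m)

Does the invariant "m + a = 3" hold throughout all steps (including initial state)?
No, violated after step 1

The invariant is violated after step 1.

State at each step:
Initial: a=0, m=3
After step 1: a=1, m=3
After step 2: a=1, m=3
After step 3: a=1, m=6
After step 4: a=1, m=12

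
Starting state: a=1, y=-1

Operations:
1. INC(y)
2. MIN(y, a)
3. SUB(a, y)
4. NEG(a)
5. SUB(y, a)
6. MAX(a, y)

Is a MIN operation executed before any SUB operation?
Yes

First MIN: step 2
First SUB: step 3
Since 2 < 3, MIN comes first.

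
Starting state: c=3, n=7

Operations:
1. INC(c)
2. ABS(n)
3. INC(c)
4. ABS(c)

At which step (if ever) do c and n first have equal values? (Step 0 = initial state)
Never

c and n never become equal during execution.

Comparing values at each step:
Initial: c=3, n=7
After step 1: c=4, n=7
After step 2: c=4, n=7
After step 3: c=5, n=7
After step 4: c=5, n=7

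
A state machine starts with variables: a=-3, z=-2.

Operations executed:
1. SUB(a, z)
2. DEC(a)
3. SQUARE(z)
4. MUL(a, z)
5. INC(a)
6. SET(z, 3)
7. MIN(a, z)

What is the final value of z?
z = 3

Tracing execution:
Step 1: SUB(a, z) → z = -2
Step 2: DEC(a) → z = -2
Step 3: SQUARE(z) → z = 4
Step 4: MUL(a, z) → z = 4
Step 5: INC(a) → z = 4
Step 6: SET(z, 3) → z = 3
Step 7: MIN(a, z) → z = 3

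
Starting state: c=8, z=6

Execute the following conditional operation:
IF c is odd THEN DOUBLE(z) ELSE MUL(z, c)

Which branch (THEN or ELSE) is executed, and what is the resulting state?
Branch: ELSE, Final state: c=8, z=48

Evaluating condition: c is odd
Condition is False, so ELSE branch executes
After MUL(z, c): c=8, z=48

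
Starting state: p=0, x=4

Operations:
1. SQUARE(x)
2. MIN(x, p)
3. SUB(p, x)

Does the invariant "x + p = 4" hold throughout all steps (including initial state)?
No, violated after step 1

The invariant is violated after step 1.

State at each step:
Initial: p=0, x=4
After step 1: p=0, x=16
After step 2: p=0, x=0
After step 3: p=0, x=0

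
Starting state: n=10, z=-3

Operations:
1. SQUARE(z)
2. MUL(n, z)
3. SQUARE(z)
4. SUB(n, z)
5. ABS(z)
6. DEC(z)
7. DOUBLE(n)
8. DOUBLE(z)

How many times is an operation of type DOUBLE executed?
2

Counting DOUBLE operations:
Step 7: DOUBLE(n) ← DOUBLE
Step 8: DOUBLE(z) ← DOUBLE
Total: 2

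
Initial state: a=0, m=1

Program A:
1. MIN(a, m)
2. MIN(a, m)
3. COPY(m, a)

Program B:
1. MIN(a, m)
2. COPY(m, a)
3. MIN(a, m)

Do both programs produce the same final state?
Yes

Program A final state: a=0, m=0
Program B final state: a=0, m=0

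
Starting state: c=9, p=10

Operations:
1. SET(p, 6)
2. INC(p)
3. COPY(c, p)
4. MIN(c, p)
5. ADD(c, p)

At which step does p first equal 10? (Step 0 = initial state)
Step 0

Tracing p:
Initial: p = 10 ← first occurrence
After step 1: p = 6
After step 2: p = 7
After step 3: p = 7
After step 4: p = 7
After step 5: p = 7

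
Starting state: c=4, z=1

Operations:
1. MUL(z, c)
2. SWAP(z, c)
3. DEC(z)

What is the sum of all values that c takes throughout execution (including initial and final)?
16

Values of c at each step:
Initial: c = 4
After step 1: c = 4
After step 2: c = 4
After step 3: c = 4
Sum = 4 + 4 + 4 + 4 = 16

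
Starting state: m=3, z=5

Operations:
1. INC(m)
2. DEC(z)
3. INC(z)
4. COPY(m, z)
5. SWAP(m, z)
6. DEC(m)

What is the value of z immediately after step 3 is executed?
z = 5

Tracing z through execution:
Initial: z = 5
After step 1 (INC(m)): z = 5
After step 2 (DEC(z)): z = 4
After step 3 (INC(z)): z = 5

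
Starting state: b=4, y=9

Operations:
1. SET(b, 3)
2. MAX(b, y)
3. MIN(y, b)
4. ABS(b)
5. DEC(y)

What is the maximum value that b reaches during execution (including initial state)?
9

Values of b at each step:
Initial: b = 4
After step 1: b = 3
After step 2: b = 9 ← maximum
After step 3: b = 9
After step 4: b = 9
After step 5: b = 9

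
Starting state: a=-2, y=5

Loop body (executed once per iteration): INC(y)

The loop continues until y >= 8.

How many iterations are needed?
3

Tracing iterations:
Initial: a=-2, y=5
After iteration 1: a=-2, y=6
After iteration 2: a=-2, y=7
After iteration 3: a=-2, y=8
y >= 8 now holds, so the loop exits after 3 iterations.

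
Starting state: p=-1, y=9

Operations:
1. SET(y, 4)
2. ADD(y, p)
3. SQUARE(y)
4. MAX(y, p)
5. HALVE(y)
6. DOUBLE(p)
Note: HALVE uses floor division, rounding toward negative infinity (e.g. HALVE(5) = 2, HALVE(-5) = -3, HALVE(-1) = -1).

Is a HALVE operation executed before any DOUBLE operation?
Yes

First HALVE: step 5
First DOUBLE: step 6
Since 5 < 6, HALVE comes first.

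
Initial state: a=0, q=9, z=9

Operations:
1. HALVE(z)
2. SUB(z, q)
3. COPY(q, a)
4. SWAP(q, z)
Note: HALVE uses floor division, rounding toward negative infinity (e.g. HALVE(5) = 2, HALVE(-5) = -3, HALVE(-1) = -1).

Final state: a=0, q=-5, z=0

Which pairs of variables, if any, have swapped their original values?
None

Comparing initial and final values:
q: 9 → -5
a: 0 → 0
z: 9 → 0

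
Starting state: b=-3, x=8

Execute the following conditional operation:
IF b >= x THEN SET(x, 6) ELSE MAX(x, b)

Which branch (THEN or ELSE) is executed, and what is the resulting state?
Branch: ELSE, Final state: b=-3, x=8

Evaluating condition: b >= x
b = -3, x = 8
Condition is False, so ELSE branch executes
After MAX(x, b): b=-3, x=8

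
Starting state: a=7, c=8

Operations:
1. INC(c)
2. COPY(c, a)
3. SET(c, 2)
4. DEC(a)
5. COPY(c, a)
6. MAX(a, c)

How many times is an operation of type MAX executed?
1

Counting MAX operations:
Step 6: MAX(a, c) ← MAX
Total: 1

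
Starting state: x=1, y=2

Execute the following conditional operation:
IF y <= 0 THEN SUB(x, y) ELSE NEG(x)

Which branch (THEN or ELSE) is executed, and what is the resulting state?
Branch: ELSE, Final state: x=-1, y=2

Evaluating condition: y <= 0
y = 2
Condition is False, so ELSE branch executes
After NEG(x): x=-1, y=2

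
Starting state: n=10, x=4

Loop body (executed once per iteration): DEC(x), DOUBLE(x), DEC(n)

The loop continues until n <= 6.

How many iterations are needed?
4

Tracing iterations:
Initial: n=10, x=4
After iteration 1: n=9, x=6
After iteration 2: n=8, x=10
After iteration 3: n=7, x=18
After iteration 4: n=6, x=34
n <= 6 now holds, so the loop exits after 4 iterations.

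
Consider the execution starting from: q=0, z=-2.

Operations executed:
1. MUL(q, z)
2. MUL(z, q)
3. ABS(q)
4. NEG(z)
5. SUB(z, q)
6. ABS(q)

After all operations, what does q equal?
q = 0

Tracing execution:
Step 1: MUL(q, z) → q = 0
Step 2: MUL(z, q) → q = 0
Step 3: ABS(q) → q = 0
Step 4: NEG(z) → q = 0
Step 5: SUB(z, q) → q = 0
Step 6: ABS(q) → q = 0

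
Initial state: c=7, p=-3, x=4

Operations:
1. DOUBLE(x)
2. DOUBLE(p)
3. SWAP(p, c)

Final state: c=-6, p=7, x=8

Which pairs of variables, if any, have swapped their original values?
None

Comparing initial and final values:
x: 4 → 8
p: -3 → 7
c: 7 → -6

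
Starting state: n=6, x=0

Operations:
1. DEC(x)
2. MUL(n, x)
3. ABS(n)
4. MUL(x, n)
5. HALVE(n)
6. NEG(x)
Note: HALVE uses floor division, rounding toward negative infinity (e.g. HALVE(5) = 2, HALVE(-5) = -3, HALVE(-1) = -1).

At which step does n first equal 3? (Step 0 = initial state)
Step 5

Tracing n:
Initial: n = 6
After step 1: n = 6
After step 2: n = -6
After step 3: n = 6
After step 4: n = 6
After step 5: n = 3 ← first occurrence
After step 6: n = 3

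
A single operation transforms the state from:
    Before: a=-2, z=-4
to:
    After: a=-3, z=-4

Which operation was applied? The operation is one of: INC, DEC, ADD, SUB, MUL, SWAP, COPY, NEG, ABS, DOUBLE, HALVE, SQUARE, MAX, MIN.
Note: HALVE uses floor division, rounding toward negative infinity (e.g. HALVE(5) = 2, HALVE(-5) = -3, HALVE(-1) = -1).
DEC(a)

Analyzing the change:
Before: a=-2, z=-4
After: a=-3, z=-4
Variable a changed from -2 to -3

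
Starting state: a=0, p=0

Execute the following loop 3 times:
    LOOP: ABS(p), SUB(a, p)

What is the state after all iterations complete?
a=0, p=0

Iteration trace:
Start: a=0, p=0
After iteration 1: a=0, p=0
After iteration 2: a=0, p=0
After iteration 3: a=0, p=0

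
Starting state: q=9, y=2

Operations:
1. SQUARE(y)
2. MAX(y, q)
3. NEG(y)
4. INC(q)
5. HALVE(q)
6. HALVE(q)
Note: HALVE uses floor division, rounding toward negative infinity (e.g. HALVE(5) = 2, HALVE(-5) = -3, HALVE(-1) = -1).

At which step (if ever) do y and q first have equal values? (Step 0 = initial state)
Step 2

y and q first become equal after step 2.

Comparing values at each step:
Initial: y=2, q=9
After step 1: y=4, q=9
After step 2: y=9, q=9 ← equal!
After step 3: y=-9, q=9
After step 4: y=-9, q=10
After step 5: y=-9, q=5
After step 6: y=-9, q=2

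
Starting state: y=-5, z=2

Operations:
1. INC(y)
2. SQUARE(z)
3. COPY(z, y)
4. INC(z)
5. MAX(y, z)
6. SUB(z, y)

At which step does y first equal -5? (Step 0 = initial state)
Step 0

Tracing y:
Initial: y = -5 ← first occurrence
After step 1: y = -4
After step 2: y = -4
After step 3: y = -4
After step 4: y = -4
After step 5: y = -3
After step 6: y = -3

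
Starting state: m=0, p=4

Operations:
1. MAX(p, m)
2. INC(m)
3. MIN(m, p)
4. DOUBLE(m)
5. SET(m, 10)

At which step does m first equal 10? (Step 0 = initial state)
Step 5

Tracing m:
Initial: m = 0
After step 1: m = 0
After step 2: m = 1
After step 3: m = 1
After step 4: m = 2
After step 5: m = 10 ← first occurrence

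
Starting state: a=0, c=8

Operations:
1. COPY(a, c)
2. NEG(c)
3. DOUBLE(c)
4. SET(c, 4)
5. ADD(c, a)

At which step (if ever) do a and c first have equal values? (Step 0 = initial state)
Step 1

a and c first become equal after step 1.

Comparing values at each step:
Initial: a=0, c=8
After step 1: a=8, c=8 ← equal!
After step 2: a=8, c=-8
After step 3: a=8, c=-16
After step 4: a=8, c=4
After step 5: a=8, c=12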